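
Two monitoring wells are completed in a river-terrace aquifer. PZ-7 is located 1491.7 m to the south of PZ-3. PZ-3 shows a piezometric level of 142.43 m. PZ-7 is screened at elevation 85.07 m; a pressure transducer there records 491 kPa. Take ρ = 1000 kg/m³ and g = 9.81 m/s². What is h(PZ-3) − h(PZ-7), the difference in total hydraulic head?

Δh ≈ 7.31 m

Total head at PZ-3: h = 142.43 m (water level in the piezometer is the total head).
Pressure head at PZ-7: ψ = P/(ρg) = 491×1000 / (1000 × 9.81) = 50.05 m.
Total head at PZ-7: h = z + ψ = 85.07 + 50.05 = 135.12 m.
Head difference: h(PZ-3) − h(PZ-7) = 142.43 − 135.12 = 7.31 m.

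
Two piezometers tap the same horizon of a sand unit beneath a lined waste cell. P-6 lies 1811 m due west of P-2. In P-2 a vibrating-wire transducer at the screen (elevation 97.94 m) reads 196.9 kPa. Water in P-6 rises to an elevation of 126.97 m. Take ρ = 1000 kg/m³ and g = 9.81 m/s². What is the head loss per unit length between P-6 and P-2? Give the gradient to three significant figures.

Pressure head at P-2: ψ = P/(ρg) = 196.9×1000 / (1000 × 9.81) = 20.07 m.
Total head at P-2: h = z + ψ = 97.94 + 20.07 = 118.01 m.
Total head at P-6: h = 126.97 m (water level in the piezometer is the total head).
Head difference: h(P-2) − h(P-6) = 118.01 − 126.97 = -8.96 m.
Hydraulic gradient: i = |Δh| / L = 8.96 / 1811 = 0.00495.

i ≈ 0.00495 m/m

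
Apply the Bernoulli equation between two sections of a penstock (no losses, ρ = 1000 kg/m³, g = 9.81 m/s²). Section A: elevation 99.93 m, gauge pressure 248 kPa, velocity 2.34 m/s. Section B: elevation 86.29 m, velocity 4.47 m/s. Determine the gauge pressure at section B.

P₂ ≈ 375 kPa

Pressure head at A: ψ₁ = P₁/(ρg) = 248×1000 / (1000 × 9.81) = 25.28 m.
Velocity heads: v₁²/2g = 2.34²/19.62 = 0.279 m; v₂²/2g = 4.47²/19.62 = 1.018 m.
Total head H = z₁ + ψ₁ + v₁²/2g = 99.93 + 25.28 + 0.279 = 125.49 m.
ψ₂ = H − z₂ − v₂²/2g = 125.49 − 86.29 − 1.018 = 38.18 m.
P₂ = ρgψ₂ = 1000 × 9.81 × 38.18 ≈ 375 kPa.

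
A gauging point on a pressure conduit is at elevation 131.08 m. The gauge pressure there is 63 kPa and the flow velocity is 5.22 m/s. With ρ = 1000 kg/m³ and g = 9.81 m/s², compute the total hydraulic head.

h ≈ 138.89 m

Pressure head ψ = P/(ρg) = 63×1000 / (1000 × 9.81) = 6.42 m.
Velocity head = v²/(2g) = 5.22² / (2 × 9.81) = 1.389 m.
h = z + ψ + v²/(2g) = 131.08 + 6.42 + 1.389 = 138.89 m.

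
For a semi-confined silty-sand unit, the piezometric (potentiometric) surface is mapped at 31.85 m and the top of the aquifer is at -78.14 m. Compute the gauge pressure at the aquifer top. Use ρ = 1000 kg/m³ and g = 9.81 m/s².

P ≈ 1080 kPa

Pressure head at the aquifer top: ψ = h − z = 31.85 − (-78.14) = 109.99 m.
P = ρgψ = 1000 × 9.81 × 109.99 = 1079002 Pa ≈ 1080 kPa.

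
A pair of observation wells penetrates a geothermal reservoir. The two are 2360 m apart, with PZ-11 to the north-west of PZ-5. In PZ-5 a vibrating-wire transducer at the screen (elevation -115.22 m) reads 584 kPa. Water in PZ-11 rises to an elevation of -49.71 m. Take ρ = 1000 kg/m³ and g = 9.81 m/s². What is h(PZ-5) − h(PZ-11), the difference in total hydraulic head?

Pressure head at PZ-5: ψ = P/(ρg) = 584×1000 / (1000 × 9.81) = 59.53 m.
Total head at PZ-5: h = z + ψ = -115.22 + 59.53 = -55.69 m.
Total head at PZ-11: h = -49.71 m (water level in the piezometer is the total head).
Head difference: h(PZ-5) − h(PZ-11) = -55.69 − (-49.71) = -5.98 m.

Δh ≈ -5.98 m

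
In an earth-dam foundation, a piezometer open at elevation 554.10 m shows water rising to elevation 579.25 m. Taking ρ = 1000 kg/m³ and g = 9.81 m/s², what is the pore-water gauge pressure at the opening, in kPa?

P ≈ 247 kPa

Pressure head ψ = h − z = 579.25 − 554.10 = 25.15 m.
P = ρgψ = 1000 × 9.81 × 25.15 = 246722 Pa ≈ 247 kPa.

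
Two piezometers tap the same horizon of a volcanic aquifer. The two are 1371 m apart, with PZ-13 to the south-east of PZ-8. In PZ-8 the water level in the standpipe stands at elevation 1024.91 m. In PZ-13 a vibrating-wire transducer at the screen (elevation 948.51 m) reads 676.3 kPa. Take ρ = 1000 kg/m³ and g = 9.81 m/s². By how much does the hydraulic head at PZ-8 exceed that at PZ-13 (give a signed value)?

Δh ≈ 7.46 m

Total head at PZ-8: h = 1024.91 m (water level in the piezometer is the total head).
Pressure head at PZ-13: ψ = P/(ρg) = 676.3×1000 / (1000 × 9.81) = 68.94 m.
Total head at PZ-13: h = z + ψ = 948.51 + 68.94 = 1017.45 m.
Head difference: h(PZ-8) − h(PZ-13) = 1024.91 − 1017.45 = 7.46 m.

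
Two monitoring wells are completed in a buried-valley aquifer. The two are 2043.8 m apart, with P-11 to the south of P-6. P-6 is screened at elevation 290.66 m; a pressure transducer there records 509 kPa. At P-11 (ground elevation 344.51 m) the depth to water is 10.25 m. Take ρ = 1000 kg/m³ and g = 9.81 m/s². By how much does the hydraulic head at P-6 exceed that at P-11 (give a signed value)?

Pressure head at P-6: ψ = P/(ρg) = 509×1000 / (1000 × 9.81) = 51.89 m.
Total head at P-6: h = z + ψ = 290.66 + 51.89 = 342.55 m.
Total head at P-11: h = 344.51 − 10.25 = 334.26 m.
Head difference: h(P-6) − h(P-11) = 342.55 − 334.26 = 8.29 m.

Δh ≈ 8.29 m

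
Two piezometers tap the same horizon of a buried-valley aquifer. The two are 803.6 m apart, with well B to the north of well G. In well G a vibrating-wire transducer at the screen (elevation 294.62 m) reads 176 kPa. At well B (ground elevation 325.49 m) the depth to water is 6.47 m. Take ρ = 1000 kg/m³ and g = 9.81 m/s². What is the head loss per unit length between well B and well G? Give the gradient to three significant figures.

i ≈ 0.00804 m/m

Pressure head at well G: ψ = P/(ρg) = 176×1000 / (1000 × 9.81) = 17.94 m.
Total head at well G: h = z + ψ = 294.62 + 17.94 = 312.56 m.
Total head at well B: h = 325.49 − 6.47 = 319.02 m.
Head difference: h(well G) − h(well B) = 312.56 − 319.02 = -6.46 m.
Hydraulic gradient: i = |Δh| / L = 6.46 / 803.6 = 0.00804.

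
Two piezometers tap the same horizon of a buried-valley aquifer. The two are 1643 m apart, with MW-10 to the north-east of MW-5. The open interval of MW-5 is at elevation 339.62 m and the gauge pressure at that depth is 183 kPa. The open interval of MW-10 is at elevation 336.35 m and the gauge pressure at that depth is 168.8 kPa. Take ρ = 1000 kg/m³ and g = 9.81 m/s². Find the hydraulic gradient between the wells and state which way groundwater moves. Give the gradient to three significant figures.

Pressure head at MW-5: ψ = P/(ρg) = 183×1000 / (1000 × 9.81) = 18.65 m.
Total head at MW-5: h = z + ψ = 339.62 + 18.65 = 358.27 m.
Pressure head at MW-10: ψ = P/(ρg) = 168.8×1000 / (1000 × 9.81) = 17.21 m.
Total head at MW-10: h = z + ψ = 336.35 + 17.21 = 353.56 m.
Head difference: h(MW-5) − h(MW-10) = 358.27 − 353.56 = 4.71 m.
Hydraulic gradient: i = |Δh| / L = 4.71 / 1643 = 0.00287.
Flow is from higher to lower head: from MW-5 toward MW-10, i.e. toward the north-east.

i ≈ 0.00287; groundwater flows toward the north-east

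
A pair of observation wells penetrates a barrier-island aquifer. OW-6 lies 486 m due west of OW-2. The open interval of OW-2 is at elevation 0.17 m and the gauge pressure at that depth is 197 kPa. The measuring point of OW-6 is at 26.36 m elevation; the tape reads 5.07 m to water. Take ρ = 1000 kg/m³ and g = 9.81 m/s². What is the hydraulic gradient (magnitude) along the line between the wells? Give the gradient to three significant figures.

Pressure head at OW-2: ψ = P/(ρg) = 197×1000 / (1000 × 9.81) = 20.08 m.
Total head at OW-2: h = z + ψ = 0.17 + 20.08 = 20.25 m.
Total head at OW-6: h = 26.36 − 5.07 = 21.29 m.
Head difference: h(OW-2) − h(OW-6) = 20.25 − 21.29 = -1.04 m.
Hydraulic gradient: i = |Δh| / L = 1.04 / 486 = 0.00214.

i ≈ 0.00214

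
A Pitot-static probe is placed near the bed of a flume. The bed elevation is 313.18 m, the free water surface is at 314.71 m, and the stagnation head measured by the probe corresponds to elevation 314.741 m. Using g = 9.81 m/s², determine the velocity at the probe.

Near the bed, under hydrostatic conditions, the piezometric head (z + ψ) equals the free-surface elevation, 314.71 m.
Velocity head = total − piezometric = 314.741 − 314.71 = 0.031 m.
v = √(2g·h_v) = √(2 × 9.81 × 0.031) = 0.780 m/s.

v ≈ 0.780 m/s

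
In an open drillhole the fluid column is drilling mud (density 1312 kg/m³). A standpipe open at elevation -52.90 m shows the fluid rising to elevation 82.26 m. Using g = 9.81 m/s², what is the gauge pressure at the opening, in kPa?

P ≈ 1740 kPa

Pressure head ψ = h − z = 82.26 − (-52.90) = 135.16 m.
P = ρgψ = 1312 × 9.81 × 135.16 = 1739607 Pa ≈ 1740 kPa.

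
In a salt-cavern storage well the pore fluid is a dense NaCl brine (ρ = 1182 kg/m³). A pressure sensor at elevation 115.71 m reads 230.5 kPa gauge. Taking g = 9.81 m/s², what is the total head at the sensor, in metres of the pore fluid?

ψ = P/(ρg) = 230.5×1000 / (1182 × 9.81) = 19.88 m.
h = z + ψ = 115.71 + 19.88 = 135.59 m.

h ≈ 135.59 m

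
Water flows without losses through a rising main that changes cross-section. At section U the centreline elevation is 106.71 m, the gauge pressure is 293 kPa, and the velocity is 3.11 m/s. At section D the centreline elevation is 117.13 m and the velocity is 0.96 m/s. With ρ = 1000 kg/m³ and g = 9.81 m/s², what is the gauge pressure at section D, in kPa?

Pressure head at U: ψ₁ = P₁/(ρg) = 293×1000 / (1000 × 9.81) = 29.87 m.
Velocity heads: v₁²/2g = 3.11²/19.62 = 0.493 m; v₂²/2g = 0.96²/19.62 = 0.047 m.
Total head H = z₁ + ψ₁ + v₁²/2g = 106.71 + 29.87 + 0.493 = 137.07 m.
ψ₂ = H − z₂ − v₂²/2g = 137.07 − 117.13 − 0.047 = 19.89 m.
P₂ = ρgψ₂ = 1000 × 9.81 × 19.89 ≈ 195 kPa.

P₂ ≈ 195 kPa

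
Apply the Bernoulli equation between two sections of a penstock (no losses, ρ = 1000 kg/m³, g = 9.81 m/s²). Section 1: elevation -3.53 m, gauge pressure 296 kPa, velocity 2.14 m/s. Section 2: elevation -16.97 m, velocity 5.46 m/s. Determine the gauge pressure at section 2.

Pressure head at 1: ψ₁ = P₁/(ρg) = 296×1000 / (1000 × 9.81) = 30.17 m.
Velocity heads: v₁²/2g = 2.14²/19.62 = 0.233 m; v₂²/2g = 5.46²/19.62 = 1.519 m.
Total head H = z₁ + ψ₁ + v₁²/2g = -3.53 + 30.17 + 0.233 = 26.87 m.
ψ₂ = H − z₂ − v₂²/2g = 26.87 − (-16.97) − 1.519 = 42.32 m.
P₂ = ρgψ₂ = 1000 × 9.81 × 42.32 ≈ 415 kPa.

P₂ ≈ 415 kPa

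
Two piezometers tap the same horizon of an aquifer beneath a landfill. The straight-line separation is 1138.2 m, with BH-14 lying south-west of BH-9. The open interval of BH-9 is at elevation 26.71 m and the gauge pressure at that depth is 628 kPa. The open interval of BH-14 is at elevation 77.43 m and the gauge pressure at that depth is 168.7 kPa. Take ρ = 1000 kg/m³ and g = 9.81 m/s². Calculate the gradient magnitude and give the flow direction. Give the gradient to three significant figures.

i ≈ 0.00343; groundwater flows toward the north-east

Pressure head at BH-9: ψ = P/(ρg) = 628×1000 / (1000 × 9.81) = 64.02 m.
Total head at BH-9: h = z + ψ = 26.71 + 64.02 = 90.73 m.
Pressure head at BH-14: ψ = P/(ρg) = 168.7×1000 / (1000 × 9.81) = 17.20 m.
Total head at BH-14: h = z + ψ = 77.43 + 17.20 = 94.63 m.
Head difference: h(BH-9) − h(BH-14) = 90.73 − 94.63 = -3.90 m.
Hydraulic gradient: i = |Δh| / L = 3.90 / 1138.2 = 0.00343.
Flow is from higher to lower head: from BH-14 toward BH-9, i.e. toward the north-east.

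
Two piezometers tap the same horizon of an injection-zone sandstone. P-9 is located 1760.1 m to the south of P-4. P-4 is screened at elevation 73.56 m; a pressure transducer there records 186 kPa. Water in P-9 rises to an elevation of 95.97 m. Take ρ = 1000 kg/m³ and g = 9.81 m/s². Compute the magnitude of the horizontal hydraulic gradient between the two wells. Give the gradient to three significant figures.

i ≈ 0.00196

Pressure head at P-4: ψ = P/(ρg) = 186×1000 / (1000 × 9.81) = 18.96 m.
Total head at P-4: h = z + ψ = 73.56 + 18.96 = 92.52 m.
Total head at P-9: h = 95.97 m (water level in the piezometer is the total head).
Head difference: h(P-4) − h(P-9) = 92.52 − 95.97 = -3.45 m.
Hydraulic gradient: i = |Δh| / L = 3.45 / 1760.1 = 0.00196.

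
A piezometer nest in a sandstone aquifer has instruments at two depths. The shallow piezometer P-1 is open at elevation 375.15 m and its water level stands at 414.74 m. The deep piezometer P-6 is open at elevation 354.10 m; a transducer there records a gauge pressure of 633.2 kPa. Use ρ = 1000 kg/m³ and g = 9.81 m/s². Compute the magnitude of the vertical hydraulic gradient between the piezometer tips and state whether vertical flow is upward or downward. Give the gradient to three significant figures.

Total head at P-1: h = 414.74 m (water level in the standpipe).
Pressure head at P-6: ψ = P/(ρg) = 633.2×1000 / (1000 × 9.81) = 64.55 m.
Total head at P-6: h = z + ψ = 354.10 + 64.55 = 418.65 m.
Δh = h(P-1) − h(P-6) = 414.74 − 418.65 = -3.91 m.
Vertical separation Δz = 375.15 − 354.10 = 21.05 m.
|i_v| = |Δh| / Δz = 3.91 / 21.05 = 0.186.
Head is higher in the deep piezometer, so vertical flow is upward (discharge condition).

|i_v| ≈ 0.186; vertical flow is upward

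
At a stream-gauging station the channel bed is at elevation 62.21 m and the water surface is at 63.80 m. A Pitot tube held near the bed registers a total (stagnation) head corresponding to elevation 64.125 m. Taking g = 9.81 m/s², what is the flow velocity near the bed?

v ≈ 2.53 m/s

Near the bed, under hydrostatic conditions, the piezometric head (z + ψ) equals the free-surface elevation, 63.80 m.
Velocity head = total − piezometric = 64.125 − 63.80 = 0.325 m.
v = √(2g·h_v) = √(2 × 9.81 × 0.325) = 2.53 m/s.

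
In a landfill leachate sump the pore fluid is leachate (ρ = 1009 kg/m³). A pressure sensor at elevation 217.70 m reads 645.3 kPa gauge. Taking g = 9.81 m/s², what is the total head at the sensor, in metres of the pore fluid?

ψ = P/(ρg) = 645.3×1000 / (1009 × 9.81) = 65.19 m.
h = z + ψ = 217.70 + 65.19 = 282.89 m.

h ≈ 282.89 m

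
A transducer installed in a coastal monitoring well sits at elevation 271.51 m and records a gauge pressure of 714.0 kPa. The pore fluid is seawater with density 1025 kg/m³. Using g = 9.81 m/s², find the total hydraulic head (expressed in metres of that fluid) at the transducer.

ψ = P/(ρg) = 714.0×1000 / (1025 × 9.81) = 71.01 m.
h = z + ψ = 271.51 + 71.01 = 342.52 m.

h ≈ 342.52 m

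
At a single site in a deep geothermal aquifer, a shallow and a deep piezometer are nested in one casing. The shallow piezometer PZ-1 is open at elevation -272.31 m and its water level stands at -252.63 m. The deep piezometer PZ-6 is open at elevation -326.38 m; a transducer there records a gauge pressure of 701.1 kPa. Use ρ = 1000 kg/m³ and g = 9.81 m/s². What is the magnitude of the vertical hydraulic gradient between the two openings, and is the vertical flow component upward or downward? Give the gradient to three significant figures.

|i_v| ≈ 0.0422; vertical flow is downward

Total head at PZ-1: h = -252.63 m (water level in the standpipe).
Pressure head at PZ-6: ψ = P/(ρg) = 701.1×1000 / (1000 × 9.81) = 71.47 m.
Total head at PZ-6: h = z + ψ = -326.38 + 71.47 = -254.91 m.
Δh = h(PZ-1) − h(PZ-6) = -252.63 − (-254.91) = 2.28 m.
Vertical separation Δz = -272.31 − (-326.38) = 54.07 m.
|i_v| = |Δh| / Δz = 2.28 / 54.07 = 0.0422.
Head is higher in the shallow piezometer, so vertical flow is downward (recharge condition).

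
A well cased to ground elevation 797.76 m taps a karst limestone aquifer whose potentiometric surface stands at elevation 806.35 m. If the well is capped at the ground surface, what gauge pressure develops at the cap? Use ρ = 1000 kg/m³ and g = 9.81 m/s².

P ≈ 84.3 kPa

Head above the cap: Δh = 806.35 − 797.76 = 8.59 m.
P = ρgΔh = 1000 × 9.81 × 8.59 = 84268 Pa ≈ 84.3 kPa.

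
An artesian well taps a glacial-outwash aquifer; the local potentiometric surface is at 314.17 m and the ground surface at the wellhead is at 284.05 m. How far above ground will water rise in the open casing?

Water rises to the potentiometric surface, so the rise above ground = 314.17 − 284.05 = 30.12 m.

≈ 30.12 m above ground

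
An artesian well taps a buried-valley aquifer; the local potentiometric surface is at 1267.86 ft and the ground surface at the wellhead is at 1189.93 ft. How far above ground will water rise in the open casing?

Water rises to the potentiometric surface, so the rise above ground = 1267.86 − 1189.93 = 77.93 ft.

≈ 77.93 ft above ground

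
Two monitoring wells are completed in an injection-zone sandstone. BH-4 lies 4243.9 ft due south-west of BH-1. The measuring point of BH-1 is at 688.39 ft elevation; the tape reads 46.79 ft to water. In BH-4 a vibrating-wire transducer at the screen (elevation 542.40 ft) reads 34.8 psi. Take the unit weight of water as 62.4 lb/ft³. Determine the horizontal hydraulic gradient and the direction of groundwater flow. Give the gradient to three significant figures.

i ≈ 0.00445; groundwater flows toward the south-west

Total head at BH-1: h = 688.39 − 46.79 = 641.60 ft.
Pressure head at BH-4: ψ = 144·P/γ = 144 × 34.8 / 62.4 = 80.31 ft.
Total head at BH-4: h = z + ψ = 542.40 + 80.31 = 622.71 ft.
Head difference: h(BH-1) − h(BH-4) = 641.60 − 622.71 = 18.89 ft.
Hydraulic gradient: i = |Δh| / L = 18.89 / 4243.9 = 0.00445.
Flow is from higher to lower head: from BH-1 toward BH-4, i.e. toward the south-west.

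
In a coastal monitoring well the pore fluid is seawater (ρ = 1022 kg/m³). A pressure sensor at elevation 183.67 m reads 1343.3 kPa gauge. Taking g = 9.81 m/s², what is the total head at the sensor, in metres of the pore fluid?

ψ = P/(ρg) = 1343.3×1000 / (1022 × 9.81) = 133.98 m.
h = z + ψ = 183.67 + 133.98 = 317.65 m.

h ≈ 317.65 m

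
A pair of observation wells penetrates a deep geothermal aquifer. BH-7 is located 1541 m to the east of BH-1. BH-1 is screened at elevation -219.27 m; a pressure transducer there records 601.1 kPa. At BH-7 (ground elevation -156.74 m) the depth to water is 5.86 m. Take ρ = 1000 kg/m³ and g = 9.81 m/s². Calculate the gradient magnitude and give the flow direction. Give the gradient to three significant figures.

Pressure head at BH-1: ψ = P/(ρg) = 601.1×1000 / (1000 × 9.81) = 61.27 m.
Total head at BH-1: h = z + ψ = -219.27 + 61.27 = -158.00 m.
Total head at BH-7: h = -156.74 − 5.86 = -162.60 m.
Head difference: h(BH-1) − h(BH-7) = -158.00 − (-162.60) = 4.60 m.
Hydraulic gradient: i = |Δh| / L = 4.60 / 1541 = 0.00299.
Flow is from higher to lower head: from BH-1 toward BH-7, i.e. toward the east.

i ≈ 0.00299; groundwater flows toward the east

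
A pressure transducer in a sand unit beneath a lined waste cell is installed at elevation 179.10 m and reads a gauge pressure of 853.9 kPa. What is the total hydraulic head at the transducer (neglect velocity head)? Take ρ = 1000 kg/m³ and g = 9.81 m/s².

h ≈ 266.14 m

ψ = P/(ρg) = 853.9×1000 / (1000 × 9.81) = 87.04 m.
h = z + ψ = 179.10 + 87.04 = 266.14 m.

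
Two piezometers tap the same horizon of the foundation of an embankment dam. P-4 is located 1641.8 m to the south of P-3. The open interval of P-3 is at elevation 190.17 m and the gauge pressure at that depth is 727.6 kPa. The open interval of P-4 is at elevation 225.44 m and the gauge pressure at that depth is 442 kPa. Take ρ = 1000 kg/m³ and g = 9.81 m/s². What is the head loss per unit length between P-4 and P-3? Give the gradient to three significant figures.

Pressure head at P-3: ψ = P/(ρg) = 727.6×1000 / (1000 × 9.81) = 74.17 m.
Total head at P-3: h = z + ψ = 190.17 + 74.17 = 264.34 m.
Pressure head at P-4: ψ = P/(ρg) = 442×1000 / (1000 × 9.81) = 45.06 m.
Total head at P-4: h = z + ψ = 225.44 + 45.06 = 270.50 m.
Head difference: h(P-3) − h(P-4) = 264.34 − 270.50 = -6.16 m.
Hydraulic gradient: i = |Δh| / L = 6.16 / 1641.8 = 0.00375.

i ≈ 0.00375 m/m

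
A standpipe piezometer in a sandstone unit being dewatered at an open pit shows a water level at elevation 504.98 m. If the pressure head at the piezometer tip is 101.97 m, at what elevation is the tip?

z = h − ψ = 504.98 − 101.97 = 403.01 m.

z ≈ 403.01 m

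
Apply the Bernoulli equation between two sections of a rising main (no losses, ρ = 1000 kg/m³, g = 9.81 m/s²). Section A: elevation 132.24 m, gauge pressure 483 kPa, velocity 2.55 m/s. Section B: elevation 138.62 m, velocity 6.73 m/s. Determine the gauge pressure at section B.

Pressure head at A: ψ₁ = P₁/(ρg) = 483×1000 / (1000 × 9.81) = 49.24 m.
Velocity heads: v₁²/2g = 2.55²/19.62 = 0.331 m; v₂²/2g = 6.73²/19.62 = 2.309 m.
Total head H = z₁ + ψ₁ + v₁²/2g = 132.24 + 49.24 + 0.331 = 181.81 m.
ψ₂ = H − z₂ − v₂²/2g = 181.81 − 138.62 − 2.309 = 40.88 m.
P₂ = ρgψ₂ = 1000 × 9.81 × 40.88 ≈ 401 kPa.

P₂ ≈ 401 kPa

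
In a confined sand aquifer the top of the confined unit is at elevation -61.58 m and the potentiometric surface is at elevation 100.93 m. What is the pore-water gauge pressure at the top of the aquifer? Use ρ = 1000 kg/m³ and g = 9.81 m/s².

P ≈ 1590 kPa

Pressure head at the aquifer top: ψ = h − z = 100.93 − (-61.58) = 162.51 m.
P = ρgψ = 1000 × 9.81 × 162.51 = 1594223 Pa ≈ 1590 kPa.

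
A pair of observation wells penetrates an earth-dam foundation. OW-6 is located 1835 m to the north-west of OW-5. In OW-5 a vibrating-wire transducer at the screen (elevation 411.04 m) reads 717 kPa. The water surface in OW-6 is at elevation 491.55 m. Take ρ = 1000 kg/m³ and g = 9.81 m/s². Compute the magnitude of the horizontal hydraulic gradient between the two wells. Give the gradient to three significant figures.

i ≈ 0.00404

Pressure head at OW-5: ψ = P/(ρg) = 717×1000 / (1000 × 9.81) = 73.09 m.
Total head at OW-5: h = z + ψ = 411.04 + 73.09 = 484.13 m.
Total head at OW-6: h = 491.55 m (water level in the piezometer is the total head).
Head difference: h(OW-5) − h(OW-6) = 484.13 − 491.55 = -7.42 m.
Hydraulic gradient: i = |Δh| / L = 7.42 / 1835 = 0.00404.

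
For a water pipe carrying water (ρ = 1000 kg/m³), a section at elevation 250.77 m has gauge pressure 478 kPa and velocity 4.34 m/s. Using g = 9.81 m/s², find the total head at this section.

h ≈ 300.46 m

Pressure head ψ = P/(ρg) = 478×1000 / (1000 × 9.81) = 48.73 m.
Velocity head = v²/(2g) = 4.34² / (2 × 9.81) = 0.960 m.
h = z + ψ + v²/(2g) = 250.77 + 48.73 + 0.960 = 300.46 m.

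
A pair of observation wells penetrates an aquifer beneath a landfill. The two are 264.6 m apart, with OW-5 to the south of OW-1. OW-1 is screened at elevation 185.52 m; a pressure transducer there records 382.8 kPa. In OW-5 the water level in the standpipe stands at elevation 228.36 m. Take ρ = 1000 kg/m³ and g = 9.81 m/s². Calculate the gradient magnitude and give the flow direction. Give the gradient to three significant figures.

Pressure head at OW-1: ψ = P/(ρg) = 382.8×1000 / (1000 × 9.81) = 39.02 m.
Total head at OW-1: h = z + ψ = 185.52 + 39.02 = 224.54 m.
Total head at OW-5: h = 228.36 m (water level in the piezometer is the total head).
Head difference: h(OW-1) − h(OW-5) = 224.54 − 228.36 = -3.82 m.
Hydraulic gradient: i = |Δh| / L = 3.82 / 264.6 = 0.0144.
Flow is from higher to lower head: from OW-5 toward OW-1, i.e. toward the north.

i ≈ 0.0144; groundwater flows toward the north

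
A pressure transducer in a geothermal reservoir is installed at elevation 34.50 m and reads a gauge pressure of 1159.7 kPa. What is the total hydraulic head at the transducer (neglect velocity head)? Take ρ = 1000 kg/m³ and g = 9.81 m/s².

ψ = P/(ρg) = 1159.7×1000 / (1000 × 9.81) = 118.22 m.
h = z + ψ = 34.50 + 118.22 = 152.72 m.

h ≈ 152.72 m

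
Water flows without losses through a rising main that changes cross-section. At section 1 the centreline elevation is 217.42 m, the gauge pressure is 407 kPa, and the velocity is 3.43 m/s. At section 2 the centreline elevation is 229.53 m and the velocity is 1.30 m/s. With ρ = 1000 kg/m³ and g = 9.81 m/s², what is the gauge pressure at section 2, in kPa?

Pressure head at 1: ψ₁ = P₁/(ρg) = 407×1000 / (1000 × 9.81) = 41.49 m.
Velocity heads: v₁²/2g = 3.43²/19.62 = 0.600 m; v₂²/2g = 1.30²/19.62 = 0.086 m.
Total head H = z₁ + ψ₁ + v₁²/2g = 217.42 + 41.49 + 0.600 = 259.51 m.
ψ₂ = H − z₂ − v₂²/2g = 259.51 − 229.53 − 0.086 = 29.89 m.
P₂ = ρgψ₂ = 1000 × 9.81 × 29.89 ≈ 293 kPa.

P₂ ≈ 293 kPa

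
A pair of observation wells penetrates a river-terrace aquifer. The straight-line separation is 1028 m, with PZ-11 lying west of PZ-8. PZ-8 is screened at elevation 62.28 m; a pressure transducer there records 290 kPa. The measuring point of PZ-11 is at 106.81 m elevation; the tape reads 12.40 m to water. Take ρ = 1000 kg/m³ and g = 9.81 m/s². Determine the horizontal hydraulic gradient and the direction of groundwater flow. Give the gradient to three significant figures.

i ≈ 0.00250; groundwater flows toward the east

Pressure head at PZ-8: ψ = P/(ρg) = 290×1000 / (1000 × 9.81) = 29.56 m.
Total head at PZ-8: h = z + ψ = 62.28 + 29.56 = 91.84 m.
Total head at PZ-11: h = 106.81 − 12.40 = 94.41 m.
Head difference: h(PZ-8) − h(PZ-11) = 91.84 − 94.41 = -2.57 m.
Hydraulic gradient: i = |Δh| / L = 2.57 / 1028 = 0.00250.
Flow is from higher to lower head: from PZ-11 toward PZ-8, i.e. toward the east.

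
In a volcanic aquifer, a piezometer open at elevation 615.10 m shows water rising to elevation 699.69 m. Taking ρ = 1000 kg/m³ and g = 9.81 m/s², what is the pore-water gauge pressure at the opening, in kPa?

P ≈ 830 kPa

Pressure head ψ = h − z = 699.69 − 615.10 = 84.59 m.
P = ρgψ = 1000 × 9.81 × 84.59 = 829828 Pa ≈ 830 kPa.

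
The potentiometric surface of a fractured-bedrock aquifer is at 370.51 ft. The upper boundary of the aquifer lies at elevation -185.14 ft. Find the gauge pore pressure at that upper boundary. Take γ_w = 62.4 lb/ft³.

Pressure head at the aquifer top: ψ = h − z = 370.51 − (-185.14) = 555.65 ft.
P = γψ/144 = 62.4 × 555.65 / 144 = 241 psi.

P ≈ 241 psi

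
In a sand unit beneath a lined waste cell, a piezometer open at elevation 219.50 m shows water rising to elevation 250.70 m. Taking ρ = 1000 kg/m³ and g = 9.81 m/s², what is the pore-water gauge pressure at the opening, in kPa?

Pressure head ψ = h − z = 250.70 − 219.50 = 31.20 m.
P = ρgψ = 1000 × 9.81 × 31.20 = 306072 Pa ≈ 306 kPa.

P ≈ 306 kPa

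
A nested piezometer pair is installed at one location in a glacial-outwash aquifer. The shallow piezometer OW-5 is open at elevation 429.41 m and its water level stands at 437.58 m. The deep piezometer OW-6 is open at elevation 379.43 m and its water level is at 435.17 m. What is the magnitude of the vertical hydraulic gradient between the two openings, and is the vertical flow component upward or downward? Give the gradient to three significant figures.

|i_v| ≈ 0.0482; vertical flow is downward

Total head at OW-5: h = 437.58 m (water level in the standpipe).
Total head at OW-6: h = 435.17 m.
Δh = h(OW-5) − h(OW-6) = 437.58 − 435.17 = 2.41 m.
Vertical separation Δz = 429.41 − 379.43 = 49.98 m.
|i_v| = |Δh| / Δz = 2.41 / 49.98 = 0.0482.
Head is higher in the shallow piezometer, so vertical flow is downward (recharge condition).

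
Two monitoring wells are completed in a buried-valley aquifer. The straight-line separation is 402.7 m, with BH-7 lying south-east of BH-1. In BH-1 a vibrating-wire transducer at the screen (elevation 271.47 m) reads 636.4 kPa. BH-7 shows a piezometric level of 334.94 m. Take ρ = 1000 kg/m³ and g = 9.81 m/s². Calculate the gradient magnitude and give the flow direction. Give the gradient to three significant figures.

i ≈ 0.00348; groundwater flows toward the south-east

Pressure head at BH-1: ψ = P/(ρg) = 636.4×1000 / (1000 × 9.81) = 64.87 m.
Total head at BH-1: h = z + ψ = 271.47 + 64.87 = 336.34 m.
Total head at BH-7: h = 334.94 m (water level in the piezometer is the total head).
Head difference: h(BH-1) − h(BH-7) = 336.34 − 334.94 = 1.40 m.
Hydraulic gradient: i = |Δh| / L = 1.40 / 402.7 = 0.00348.
Flow is from higher to lower head: from BH-1 toward BH-7, i.e. toward the south-east.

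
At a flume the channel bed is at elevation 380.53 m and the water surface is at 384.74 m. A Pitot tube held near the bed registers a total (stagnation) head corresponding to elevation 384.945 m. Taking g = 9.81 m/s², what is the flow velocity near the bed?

v ≈ 2.01 m/s

Near the bed, under hydrostatic conditions, the piezometric head (z + ψ) equals the free-surface elevation, 384.74 m.
Velocity head = total − piezometric = 384.945 − 384.74 = 0.205 m.
v = √(2g·h_v) = √(2 × 9.81 × 0.205) = 2.01 m/s.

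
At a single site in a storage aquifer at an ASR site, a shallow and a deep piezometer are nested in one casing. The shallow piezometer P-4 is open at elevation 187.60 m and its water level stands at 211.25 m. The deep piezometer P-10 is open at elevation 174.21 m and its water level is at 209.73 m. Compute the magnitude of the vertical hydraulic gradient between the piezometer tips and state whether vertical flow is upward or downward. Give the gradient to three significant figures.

Total head at P-4: h = 211.25 m (water level in the standpipe).
Total head at P-10: h = 209.73 m.
Δh = h(P-4) − h(P-10) = 211.25 − 209.73 = 1.52 m.
Vertical separation Δz = 187.60 − 174.21 = 13.39 m.
|i_v| = |Δh| / Δz = 1.52 / 13.39 = 0.114.
Head is higher in the shallow piezometer, so vertical flow is downward (recharge condition).

|i_v| ≈ 0.114; vertical flow is downward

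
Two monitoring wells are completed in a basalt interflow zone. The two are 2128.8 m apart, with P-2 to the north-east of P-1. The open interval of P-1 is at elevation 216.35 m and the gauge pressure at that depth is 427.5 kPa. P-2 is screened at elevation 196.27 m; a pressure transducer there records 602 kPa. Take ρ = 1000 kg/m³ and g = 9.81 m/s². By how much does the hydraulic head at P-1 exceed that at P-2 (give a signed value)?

Δh ≈ 2.29 m

Pressure head at P-1: ψ = P/(ρg) = 427.5×1000 / (1000 × 9.81) = 43.58 m.
Total head at P-1: h = z + ψ = 216.35 + 43.58 = 259.93 m.
Pressure head at P-2: ψ = P/(ρg) = 602×1000 / (1000 × 9.81) = 61.37 m.
Total head at P-2: h = z + ψ = 196.27 + 61.37 = 257.64 m.
Head difference: h(P-1) − h(P-2) = 259.93 − 257.64 = 2.29 m.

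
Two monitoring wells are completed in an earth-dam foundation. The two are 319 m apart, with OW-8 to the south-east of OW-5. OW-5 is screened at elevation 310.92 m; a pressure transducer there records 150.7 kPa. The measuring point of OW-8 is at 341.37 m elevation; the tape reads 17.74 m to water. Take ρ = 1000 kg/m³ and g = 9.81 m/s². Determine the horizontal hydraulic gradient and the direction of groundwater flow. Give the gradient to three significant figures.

i ≈ 0.00831; groundwater flows toward the south-east

Pressure head at OW-5: ψ = P/(ρg) = 150.7×1000 / (1000 × 9.81) = 15.36 m.
Total head at OW-5: h = z + ψ = 310.92 + 15.36 = 326.28 m.
Total head at OW-8: h = 341.37 − 17.74 = 323.63 m.
Head difference: h(OW-5) − h(OW-8) = 326.28 − 323.63 = 2.65 m.
Hydraulic gradient: i = |Δh| / L = 2.65 / 319 = 0.00831.
Flow is from higher to lower head: from OW-5 toward OW-8, i.e. toward the south-east.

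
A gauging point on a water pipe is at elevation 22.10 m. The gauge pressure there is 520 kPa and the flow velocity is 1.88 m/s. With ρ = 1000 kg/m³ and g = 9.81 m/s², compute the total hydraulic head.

h ≈ 75.29 m

Pressure head ψ = P/(ρg) = 520×1000 / (1000 × 9.81) = 53.01 m.
Velocity head = v²/(2g) = 1.88² / (2 × 9.81) = 0.180 m.
h = z + ψ + v²/(2g) = 22.10 + 53.01 + 0.180 = 75.29 m.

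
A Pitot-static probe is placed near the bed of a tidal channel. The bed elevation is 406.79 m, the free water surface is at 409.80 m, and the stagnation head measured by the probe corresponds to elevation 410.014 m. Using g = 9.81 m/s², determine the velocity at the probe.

Near the bed, under hydrostatic conditions, the piezometric head (z + ψ) equals the free-surface elevation, 409.80 m.
Velocity head = total − piezometric = 410.014 − 409.80 = 0.214 m.
v = √(2g·h_v) = √(2 × 9.81 × 0.214) = 2.05 m/s.

v ≈ 2.05 m/s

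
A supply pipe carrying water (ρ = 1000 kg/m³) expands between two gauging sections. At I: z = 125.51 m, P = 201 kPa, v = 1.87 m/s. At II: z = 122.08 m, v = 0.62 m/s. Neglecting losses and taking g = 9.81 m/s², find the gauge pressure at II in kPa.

P₂ ≈ 236 kPa

Pressure head at I: ψ₁ = P₁/(ρg) = 201×1000 / (1000 × 9.81) = 20.49 m.
Velocity heads: v₁²/2g = 1.87²/19.62 = 0.178 m; v₂²/2g = 0.62²/19.62 = 0.020 m.
Total head H = z₁ + ψ₁ + v₁²/2g = 125.51 + 20.49 + 0.178 = 146.18 m.
ψ₂ = H − z₂ − v₂²/2g = 146.18 − 122.08 − 0.020 = 24.08 m.
P₂ = ρgψ₂ = 1000 × 9.81 × 24.08 ≈ 236 kPa.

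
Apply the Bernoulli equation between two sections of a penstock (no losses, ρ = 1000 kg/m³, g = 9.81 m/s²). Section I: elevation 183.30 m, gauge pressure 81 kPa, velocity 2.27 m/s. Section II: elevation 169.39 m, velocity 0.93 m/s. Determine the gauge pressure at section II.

Pressure head at I: ψ₁ = P₁/(ρg) = 81×1000 / (1000 × 9.81) = 8.26 m.
Velocity heads: v₁²/2g = 2.27²/19.62 = 0.263 m; v₂²/2g = 0.93²/19.62 = 0.044 m.
Total head H = z₁ + ψ₁ + v₁²/2g = 183.30 + 8.26 + 0.263 = 191.82 m.
ψ₂ = H − z₂ − v₂²/2g = 191.82 − 169.39 − 0.044 = 22.39 m.
P₂ = ρgψ₂ = 1000 × 9.81 × 22.39 ≈ 220 kPa.

P₂ ≈ 220 kPa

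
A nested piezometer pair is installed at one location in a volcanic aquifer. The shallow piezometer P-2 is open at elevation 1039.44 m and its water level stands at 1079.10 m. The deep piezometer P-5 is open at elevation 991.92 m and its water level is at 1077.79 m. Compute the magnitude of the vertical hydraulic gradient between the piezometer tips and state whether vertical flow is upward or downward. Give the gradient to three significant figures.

Total head at P-2: h = 1079.10 m (water level in the standpipe).
Total head at P-5: h = 1077.79 m.
Δh = h(P-2) − h(P-5) = 1079.10 − 1077.79 = 1.31 m.
Vertical separation Δz = 1039.44 − 991.92 = 47.52 m.
|i_v| = |Δh| / Δz = 1.31 / 47.52 = 0.0276.
Head is higher in the shallow piezometer, so vertical flow is downward (recharge condition).

|i_v| ≈ 0.0276; vertical flow is downward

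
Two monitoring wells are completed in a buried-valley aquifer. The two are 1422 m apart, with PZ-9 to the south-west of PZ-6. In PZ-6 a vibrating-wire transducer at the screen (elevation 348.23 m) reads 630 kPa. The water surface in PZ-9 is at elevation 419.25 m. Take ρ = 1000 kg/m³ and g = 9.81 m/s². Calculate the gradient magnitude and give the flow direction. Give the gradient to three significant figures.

i ≈ 0.00478; groundwater flows toward the north-east

Pressure head at PZ-6: ψ = P/(ρg) = 630×1000 / (1000 × 9.81) = 64.22 m.
Total head at PZ-6: h = z + ψ = 348.23 + 64.22 = 412.45 m.
Total head at PZ-9: h = 419.25 m (water level in the piezometer is the total head).
Head difference: h(PZ-6) − h(PZ-9) = 412.45 − 419.25 = -6.80 m.
Hydraulic gradient: i = |Δh| / L = 6.80 / 1422 = 0.00478.
Flow is from higher to lower head: from PZ-9 toward PZ-6, i.e. toward the north-east.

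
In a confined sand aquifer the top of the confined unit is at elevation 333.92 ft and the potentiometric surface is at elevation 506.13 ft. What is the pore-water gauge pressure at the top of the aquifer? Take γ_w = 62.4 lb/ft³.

Pressure head at the aquifer top: ψ = h − z = 506.13 − 333.92 = 172.21 ft.
P = γψ/144 = 62.4 × 172.21 / 144 = 74.6 psi.

P ≈ 74.6 psi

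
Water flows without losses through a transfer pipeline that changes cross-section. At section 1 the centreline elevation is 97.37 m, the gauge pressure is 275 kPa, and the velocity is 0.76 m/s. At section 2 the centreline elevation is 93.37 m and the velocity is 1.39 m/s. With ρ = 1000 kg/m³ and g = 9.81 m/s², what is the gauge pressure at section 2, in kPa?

P₂ ≈ 314 kPa

Pressure head at 1: ψ₁ = P₁/(ρg) = 275×1000 / (1000 × 9.81) = 28.03 m.
Velocity heads: v₁²/2g = 0.76²/19.62 = 0.029 m; v₂²/2g = 1.39²/19.62 = 0.098 m.
Total head H = z₁ + ψ₁ + v₁²/2g = 97.37 + 28.03 + 0.029 = 125.43 m.
ψ₂ = H − z₂ − v₂²/2g = 125.43 − 93.37 − 0.098 = 31.96 m.
P₂ = ρgψ₂ = 1000 × 9.81 × 31.96 ≈ 314 kPa.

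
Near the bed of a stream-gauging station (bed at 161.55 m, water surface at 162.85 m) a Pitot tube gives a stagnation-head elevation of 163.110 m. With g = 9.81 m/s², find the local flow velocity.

v ≈ 2.26 m/s

Near the bed, under hydrostatic conditions, the piezometric head (z + ψ) equals the free-surface elevation, 162.85 m.
Velocity head = total − piezometric = 163.110 − 162.85 = 0.260 m.
v = √(2g·h_v) = √(2 × 9.81 × 0.260) = 2.26 m/s.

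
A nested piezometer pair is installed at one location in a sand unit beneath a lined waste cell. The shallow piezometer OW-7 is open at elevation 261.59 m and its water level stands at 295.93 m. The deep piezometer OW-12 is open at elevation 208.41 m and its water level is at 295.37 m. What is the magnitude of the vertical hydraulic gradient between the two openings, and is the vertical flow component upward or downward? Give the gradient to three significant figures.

|i_v| ≈ 0.0105; vertical flow is downward

Total head at OW-7: h = 295.93 m (water level in the standpipe).
Total head at OW-12: h = 295.37 m.
Δh = h(OW-7) − h(OW-12) = 295.93 − 295.37 = 0.56 m.
Vertical separation Δz = 261.59 − 208.41 = 53.18 m.
|i_v| = |Δh| / Δz = 0.56 / 53.18 = 0.0105.
Head is higher in the shallow piezometer, so vertical flow is downward (recharge condition).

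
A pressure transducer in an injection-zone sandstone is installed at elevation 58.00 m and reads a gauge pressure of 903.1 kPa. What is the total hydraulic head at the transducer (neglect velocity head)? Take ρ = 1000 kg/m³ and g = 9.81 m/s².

h ≈ 150.06 m

ψ = P/(ρg) = 903.1×1000 / (1000 × 9.81) = 92.06 m.
h = z + ψ = 58.00 + 92.06 = 150.06 m.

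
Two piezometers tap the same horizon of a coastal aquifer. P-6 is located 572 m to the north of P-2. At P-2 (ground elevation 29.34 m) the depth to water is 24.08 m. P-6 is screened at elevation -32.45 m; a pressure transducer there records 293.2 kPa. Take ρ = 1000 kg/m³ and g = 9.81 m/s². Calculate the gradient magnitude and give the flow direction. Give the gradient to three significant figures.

i ≈ 0.0137; groundwater flows toward the north

Total head at P-2: h = 29.34 − 24.08 = 5.26 m.
Pressure head at P-6: ψ = P/(ρg) = 293.2×1000 / (1000 × 9.81) = 29.89 m.
Total head at P-6: h = z + ψ = -32.45 + 29.89 = -2.56 m.
Head difference: h(P-2) − h(P-6) = 5.26 − (-2.56) = 7.82 m.
Hydraulic gradient: i = |Δh| / L = 7.82 / 572 = 0.0137.
Flow is from higher to lower head: from P-2 toward P-6, i.e. toward the north.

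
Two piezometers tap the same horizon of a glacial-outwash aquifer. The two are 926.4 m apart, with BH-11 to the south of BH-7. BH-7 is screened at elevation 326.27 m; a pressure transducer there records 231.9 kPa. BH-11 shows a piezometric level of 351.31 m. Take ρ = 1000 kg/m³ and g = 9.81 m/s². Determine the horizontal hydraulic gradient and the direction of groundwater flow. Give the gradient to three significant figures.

Pressure head at BH-7: ψ = P/(ρg) = 231.9×1000 / (1000 × 9.81) = 23.64 m.
Total head at BH-7: h = z + ψ = 326.27 + 23.64 = 349.91 m.
Total head at BH-11: h = 351.31 m (water level in the piezometer is the total head).
Head difference: h(BH-7) − h(BH-11) = 349.91 − 351.31 = -1.40 m.
Hydraulic gradient: i = |Δh| / L = 1.40 / 926.4 = 0.00151.
Flow is from higher to lower head: from BH-11 toward BH-7, i.e. toward the north.

i ≈ 0.00151; groundwater flows toward the north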